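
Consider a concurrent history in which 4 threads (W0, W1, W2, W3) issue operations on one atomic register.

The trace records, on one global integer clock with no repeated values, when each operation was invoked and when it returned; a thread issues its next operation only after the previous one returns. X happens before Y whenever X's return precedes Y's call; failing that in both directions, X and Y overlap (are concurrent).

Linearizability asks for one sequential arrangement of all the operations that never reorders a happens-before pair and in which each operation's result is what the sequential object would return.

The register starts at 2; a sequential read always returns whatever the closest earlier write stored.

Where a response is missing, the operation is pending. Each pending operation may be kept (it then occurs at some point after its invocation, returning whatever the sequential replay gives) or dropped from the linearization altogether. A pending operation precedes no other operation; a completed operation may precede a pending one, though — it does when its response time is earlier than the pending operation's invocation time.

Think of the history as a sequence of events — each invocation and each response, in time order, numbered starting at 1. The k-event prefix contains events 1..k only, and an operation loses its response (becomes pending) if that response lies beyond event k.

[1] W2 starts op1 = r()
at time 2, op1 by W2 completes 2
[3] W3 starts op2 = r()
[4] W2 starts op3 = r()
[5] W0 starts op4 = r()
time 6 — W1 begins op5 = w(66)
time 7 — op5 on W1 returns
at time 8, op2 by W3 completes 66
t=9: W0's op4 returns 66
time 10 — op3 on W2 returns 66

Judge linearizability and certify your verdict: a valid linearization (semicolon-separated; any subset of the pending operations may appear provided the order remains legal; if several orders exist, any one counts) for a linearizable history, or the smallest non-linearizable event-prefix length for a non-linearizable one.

step 1: op1 r() → 2 — value 2
step 2: op5 w(66) — value 66
step 3: op2 r() → 66 — value 66
step 4: op3 r() → 66 — value 66
step 5: op4 r() → 66 — value 66

linearizable — witness: op1; op5; op2; op3; op4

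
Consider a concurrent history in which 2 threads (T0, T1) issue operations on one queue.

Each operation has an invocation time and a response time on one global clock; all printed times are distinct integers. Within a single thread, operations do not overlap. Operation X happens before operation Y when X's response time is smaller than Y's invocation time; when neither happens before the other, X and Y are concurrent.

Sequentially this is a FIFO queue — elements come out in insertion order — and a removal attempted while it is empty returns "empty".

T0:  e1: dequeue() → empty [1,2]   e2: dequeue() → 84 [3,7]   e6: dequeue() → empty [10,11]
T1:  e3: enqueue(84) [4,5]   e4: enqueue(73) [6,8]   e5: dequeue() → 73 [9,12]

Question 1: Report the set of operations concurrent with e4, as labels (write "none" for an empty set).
Answer: e2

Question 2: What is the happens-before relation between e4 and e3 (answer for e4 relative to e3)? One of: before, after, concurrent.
Answer: after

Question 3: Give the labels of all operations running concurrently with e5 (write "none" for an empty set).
Answer: e6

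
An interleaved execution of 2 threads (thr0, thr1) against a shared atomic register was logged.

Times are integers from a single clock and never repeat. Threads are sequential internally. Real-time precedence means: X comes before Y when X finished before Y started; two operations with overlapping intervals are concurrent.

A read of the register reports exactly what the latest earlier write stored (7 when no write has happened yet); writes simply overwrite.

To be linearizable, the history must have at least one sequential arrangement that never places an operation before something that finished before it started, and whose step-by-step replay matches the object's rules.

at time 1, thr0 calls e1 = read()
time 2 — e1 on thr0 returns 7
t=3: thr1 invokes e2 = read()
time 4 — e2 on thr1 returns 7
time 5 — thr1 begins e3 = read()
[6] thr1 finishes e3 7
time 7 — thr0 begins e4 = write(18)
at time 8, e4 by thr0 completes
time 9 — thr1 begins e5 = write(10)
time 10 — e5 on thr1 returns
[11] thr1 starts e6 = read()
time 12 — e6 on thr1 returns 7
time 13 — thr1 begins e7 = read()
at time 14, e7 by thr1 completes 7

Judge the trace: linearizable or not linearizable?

not linearizable

the violation lands at event 12, e6's response at time 12: events 1..11 linearize, events 1..12 do not
the completed operations (6 total) allow one real-time order; the atomic register replay rejects it
e.g. e1, e2, e3, e4, e5, e6: illegal at step 6, since e6 read() → 7 cannot apply there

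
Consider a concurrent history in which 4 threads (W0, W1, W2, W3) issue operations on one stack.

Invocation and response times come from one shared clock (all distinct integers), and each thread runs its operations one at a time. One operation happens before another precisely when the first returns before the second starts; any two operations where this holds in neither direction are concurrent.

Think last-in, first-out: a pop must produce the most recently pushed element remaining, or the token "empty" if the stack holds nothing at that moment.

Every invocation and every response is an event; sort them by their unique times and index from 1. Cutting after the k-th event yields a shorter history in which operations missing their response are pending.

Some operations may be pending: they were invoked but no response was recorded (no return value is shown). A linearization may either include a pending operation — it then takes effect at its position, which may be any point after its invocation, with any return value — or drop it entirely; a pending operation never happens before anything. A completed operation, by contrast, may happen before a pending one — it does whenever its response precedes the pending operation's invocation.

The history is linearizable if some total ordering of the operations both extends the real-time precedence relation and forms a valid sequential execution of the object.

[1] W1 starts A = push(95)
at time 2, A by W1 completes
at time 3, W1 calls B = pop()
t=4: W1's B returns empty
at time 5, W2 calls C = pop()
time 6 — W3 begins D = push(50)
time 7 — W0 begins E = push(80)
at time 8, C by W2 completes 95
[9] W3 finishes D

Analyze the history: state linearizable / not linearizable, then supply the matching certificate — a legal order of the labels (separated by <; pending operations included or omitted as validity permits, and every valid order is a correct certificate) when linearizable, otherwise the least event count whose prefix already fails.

through event 3 a valid linearization exists; event 4 (B responding at time 4) ends that
one real-time candidate order over the 2 completed operations — the stack replay rejects it
for example A, B fails at step 2: B pop() → empty is not legal there

not linearizable — minimal violating prefix: 4 events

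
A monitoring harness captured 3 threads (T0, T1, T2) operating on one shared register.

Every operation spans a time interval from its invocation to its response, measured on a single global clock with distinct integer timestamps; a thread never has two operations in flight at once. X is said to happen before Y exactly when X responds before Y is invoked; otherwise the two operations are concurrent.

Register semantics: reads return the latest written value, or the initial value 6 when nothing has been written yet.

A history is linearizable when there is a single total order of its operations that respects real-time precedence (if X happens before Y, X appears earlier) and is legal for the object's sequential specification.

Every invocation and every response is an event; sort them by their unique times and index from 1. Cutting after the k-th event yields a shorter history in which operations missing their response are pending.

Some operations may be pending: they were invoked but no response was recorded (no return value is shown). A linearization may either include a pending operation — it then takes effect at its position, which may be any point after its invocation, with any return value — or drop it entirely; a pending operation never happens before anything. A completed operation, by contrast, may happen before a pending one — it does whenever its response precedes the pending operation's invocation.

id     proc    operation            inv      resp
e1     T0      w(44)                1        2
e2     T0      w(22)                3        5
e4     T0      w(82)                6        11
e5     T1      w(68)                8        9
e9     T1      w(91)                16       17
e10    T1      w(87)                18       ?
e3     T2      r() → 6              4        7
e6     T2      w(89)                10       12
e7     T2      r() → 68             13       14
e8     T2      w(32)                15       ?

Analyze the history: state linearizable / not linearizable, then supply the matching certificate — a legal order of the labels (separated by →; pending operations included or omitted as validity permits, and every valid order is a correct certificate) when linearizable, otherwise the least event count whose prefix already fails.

not linearizable — minimal violating prefix: 7 events

already the first 7 events (up to e3's response at time 7) admit no linearization; the first 6 still do
every one of the 2 real-time-consistent orders over 3 completed register ops fails the sequential spec
every completion of the 1 pending operation (e4) was checked; none linearizes
take e1, e2, e3 (pending dropped): step 3 already fails, because e3 r() → 6 cannot occur there
take e1, e3, e2 (pending dropped): step 2 already fails, because e3 r() → 6 cannot occur there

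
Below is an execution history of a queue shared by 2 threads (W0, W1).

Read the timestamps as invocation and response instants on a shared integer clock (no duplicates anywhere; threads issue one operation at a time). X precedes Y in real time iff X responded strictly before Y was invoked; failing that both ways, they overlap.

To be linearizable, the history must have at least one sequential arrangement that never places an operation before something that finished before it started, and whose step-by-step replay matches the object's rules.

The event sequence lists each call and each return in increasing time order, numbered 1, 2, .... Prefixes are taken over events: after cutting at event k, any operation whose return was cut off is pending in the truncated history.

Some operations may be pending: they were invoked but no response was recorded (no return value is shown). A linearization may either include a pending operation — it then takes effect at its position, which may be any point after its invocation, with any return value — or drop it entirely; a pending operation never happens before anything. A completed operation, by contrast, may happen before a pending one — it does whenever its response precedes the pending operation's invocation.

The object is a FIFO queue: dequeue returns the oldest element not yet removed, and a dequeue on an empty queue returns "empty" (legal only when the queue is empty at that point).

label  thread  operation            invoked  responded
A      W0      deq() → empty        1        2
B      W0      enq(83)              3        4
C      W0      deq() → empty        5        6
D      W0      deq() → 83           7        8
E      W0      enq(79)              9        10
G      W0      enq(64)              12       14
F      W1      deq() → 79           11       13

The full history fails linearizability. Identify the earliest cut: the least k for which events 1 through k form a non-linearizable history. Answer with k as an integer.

one valid order for events 1..5 is A, B:
after step 1 (A deq() → empty): queue <>
after step 2 (B enq(83)): queue <83>
once event 6 joins (C's response, time 6), exhaustive search finds no witness
one such order, A, B, C, breaks at step 3 where C deq() → empty is illegal

6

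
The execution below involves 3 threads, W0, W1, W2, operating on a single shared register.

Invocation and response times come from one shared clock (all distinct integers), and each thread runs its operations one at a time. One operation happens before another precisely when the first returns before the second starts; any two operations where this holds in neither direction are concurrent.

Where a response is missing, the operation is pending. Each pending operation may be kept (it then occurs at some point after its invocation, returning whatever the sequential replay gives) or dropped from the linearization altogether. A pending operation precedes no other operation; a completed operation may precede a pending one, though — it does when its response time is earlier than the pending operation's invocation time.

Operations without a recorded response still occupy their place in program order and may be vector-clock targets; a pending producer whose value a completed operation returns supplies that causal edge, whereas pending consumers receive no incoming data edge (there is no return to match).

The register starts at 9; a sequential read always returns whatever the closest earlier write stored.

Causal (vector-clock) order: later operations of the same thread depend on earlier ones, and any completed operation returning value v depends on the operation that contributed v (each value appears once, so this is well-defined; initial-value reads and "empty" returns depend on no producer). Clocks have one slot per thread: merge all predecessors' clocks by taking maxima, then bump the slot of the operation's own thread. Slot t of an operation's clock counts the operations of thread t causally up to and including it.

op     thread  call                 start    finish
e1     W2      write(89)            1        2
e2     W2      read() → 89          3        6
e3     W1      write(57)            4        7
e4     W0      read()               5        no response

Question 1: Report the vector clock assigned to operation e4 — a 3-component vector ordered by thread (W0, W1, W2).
Answer: (1, 0, 0)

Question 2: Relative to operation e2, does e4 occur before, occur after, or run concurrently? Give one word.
Answer: concurrent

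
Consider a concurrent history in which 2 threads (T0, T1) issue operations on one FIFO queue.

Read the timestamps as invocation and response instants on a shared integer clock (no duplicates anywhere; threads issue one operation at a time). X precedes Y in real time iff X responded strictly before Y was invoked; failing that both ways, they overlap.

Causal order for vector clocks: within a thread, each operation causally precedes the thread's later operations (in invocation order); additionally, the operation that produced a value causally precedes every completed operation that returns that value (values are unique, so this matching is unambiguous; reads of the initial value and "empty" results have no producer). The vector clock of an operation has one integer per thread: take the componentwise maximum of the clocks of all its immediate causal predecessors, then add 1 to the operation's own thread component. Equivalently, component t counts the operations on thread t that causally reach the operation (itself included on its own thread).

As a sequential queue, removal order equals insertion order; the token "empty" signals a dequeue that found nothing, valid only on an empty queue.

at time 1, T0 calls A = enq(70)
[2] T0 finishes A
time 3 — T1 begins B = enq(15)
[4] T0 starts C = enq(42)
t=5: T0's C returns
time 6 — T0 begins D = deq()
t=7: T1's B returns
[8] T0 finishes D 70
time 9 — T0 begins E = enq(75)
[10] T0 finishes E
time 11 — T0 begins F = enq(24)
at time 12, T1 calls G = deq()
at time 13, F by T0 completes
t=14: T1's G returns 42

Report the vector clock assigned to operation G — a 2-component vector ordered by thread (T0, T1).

(2, 2)

no predecessors for B (invoked 3): T1 increments from zero → (0, 1)
no predecessors for A (invoked 1): T0 increments from zero → (1, 0)
merge at C (invoked 4): VC(A)=(1, 0), own-thread bump on T0 → (2, 0)
merge at D (invoked 6): VC(A)=(1, 0), VC(C)=(2, 0), own-thread bump on T0 → (3, 0)
merge at G (invoked 12): VC(B)=(0, 1), VC(C)=(2, 0), own-thread bump on T1 → (2, 2)
merge at E (invoked 9): VC(D)=(3, 0), own-thread bump on T0 → (4, 0)
merge at F (invoked 11): VC(E)=(4, 0), own-thread bump on T0 → (5, 0)
target: VC(G) = (2, 2)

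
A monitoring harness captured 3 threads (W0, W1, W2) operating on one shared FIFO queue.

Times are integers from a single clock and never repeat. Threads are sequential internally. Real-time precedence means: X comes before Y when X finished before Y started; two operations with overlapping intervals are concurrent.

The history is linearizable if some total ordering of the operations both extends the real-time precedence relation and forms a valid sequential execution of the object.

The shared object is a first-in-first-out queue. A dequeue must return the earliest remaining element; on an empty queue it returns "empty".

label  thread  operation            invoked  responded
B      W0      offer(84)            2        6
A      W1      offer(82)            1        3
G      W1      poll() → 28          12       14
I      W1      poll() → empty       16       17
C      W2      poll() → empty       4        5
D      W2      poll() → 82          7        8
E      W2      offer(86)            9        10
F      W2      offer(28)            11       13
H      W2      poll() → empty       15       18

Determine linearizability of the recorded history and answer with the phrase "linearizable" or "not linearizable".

the violation lands at event 5, C's response at time 5: events 1..4 linearize, events 1..5 do not
exactly one order of the 2 completed ops respects real time; the FIFO queue replay fails
every completion of the 1 pending operation (B) was checked; none linearizes
sample order A, C (pending dropped) stalls at step 2 — C poll() → empty has no legal effect

not linearizable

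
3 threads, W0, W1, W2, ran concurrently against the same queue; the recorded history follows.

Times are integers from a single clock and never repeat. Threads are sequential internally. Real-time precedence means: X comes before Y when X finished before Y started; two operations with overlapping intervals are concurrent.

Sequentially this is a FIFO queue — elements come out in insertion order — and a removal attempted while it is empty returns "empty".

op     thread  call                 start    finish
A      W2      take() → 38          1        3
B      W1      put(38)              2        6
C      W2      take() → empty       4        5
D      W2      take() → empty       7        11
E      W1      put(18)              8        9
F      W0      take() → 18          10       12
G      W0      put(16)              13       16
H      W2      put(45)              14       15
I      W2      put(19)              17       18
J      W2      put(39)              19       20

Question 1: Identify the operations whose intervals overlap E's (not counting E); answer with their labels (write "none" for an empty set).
D

concurrent with E ([8,9]): every op whose interval crosses 8..9
A [1,3]: before
B [2,6]: before
C [4,5]: before
D [7,11]: concurrent
F [10,12]: after
G [13,16]: after
H [14,15]: after
I [17,18]: after
J [19,20]: after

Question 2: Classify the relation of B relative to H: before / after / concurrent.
before

B spans [2,6], H spans [14,15]
resp(B)=6 < inv(H)=14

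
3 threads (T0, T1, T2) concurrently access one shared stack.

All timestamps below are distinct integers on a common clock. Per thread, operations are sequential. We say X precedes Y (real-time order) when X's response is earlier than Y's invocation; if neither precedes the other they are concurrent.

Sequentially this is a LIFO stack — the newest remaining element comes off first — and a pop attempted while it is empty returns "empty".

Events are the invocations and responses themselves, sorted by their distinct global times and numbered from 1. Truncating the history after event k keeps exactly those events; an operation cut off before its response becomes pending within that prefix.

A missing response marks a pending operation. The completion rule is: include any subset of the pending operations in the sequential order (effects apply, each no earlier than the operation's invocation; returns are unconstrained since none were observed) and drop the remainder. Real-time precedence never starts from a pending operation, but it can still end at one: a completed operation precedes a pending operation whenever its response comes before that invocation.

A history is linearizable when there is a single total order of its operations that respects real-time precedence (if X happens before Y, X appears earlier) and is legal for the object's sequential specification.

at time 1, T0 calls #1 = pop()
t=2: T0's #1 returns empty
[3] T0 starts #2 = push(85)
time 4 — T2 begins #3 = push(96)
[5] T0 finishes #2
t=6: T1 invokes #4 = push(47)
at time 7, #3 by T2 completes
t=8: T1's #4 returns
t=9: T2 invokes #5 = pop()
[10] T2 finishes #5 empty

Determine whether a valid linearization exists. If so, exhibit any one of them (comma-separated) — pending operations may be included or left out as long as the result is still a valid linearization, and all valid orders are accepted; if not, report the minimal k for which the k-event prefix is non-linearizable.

events 1..9 are fine; event 10 — the response of #5 at time 10 — makes the prefix non-linearizable
no legal order exists: 3 real-time-consistent candidates over 5 completed stack operations, all rejected
sample order #1, #2, #3, #4, #5 stalls at step 5 — #5 pop() → empty has no legal effect
sample order #1, #2, #4, #3, #5 stalls at step 5 — #5 pop() → empty has no legal effect

not linearizable — minimal violating prefix: 10 events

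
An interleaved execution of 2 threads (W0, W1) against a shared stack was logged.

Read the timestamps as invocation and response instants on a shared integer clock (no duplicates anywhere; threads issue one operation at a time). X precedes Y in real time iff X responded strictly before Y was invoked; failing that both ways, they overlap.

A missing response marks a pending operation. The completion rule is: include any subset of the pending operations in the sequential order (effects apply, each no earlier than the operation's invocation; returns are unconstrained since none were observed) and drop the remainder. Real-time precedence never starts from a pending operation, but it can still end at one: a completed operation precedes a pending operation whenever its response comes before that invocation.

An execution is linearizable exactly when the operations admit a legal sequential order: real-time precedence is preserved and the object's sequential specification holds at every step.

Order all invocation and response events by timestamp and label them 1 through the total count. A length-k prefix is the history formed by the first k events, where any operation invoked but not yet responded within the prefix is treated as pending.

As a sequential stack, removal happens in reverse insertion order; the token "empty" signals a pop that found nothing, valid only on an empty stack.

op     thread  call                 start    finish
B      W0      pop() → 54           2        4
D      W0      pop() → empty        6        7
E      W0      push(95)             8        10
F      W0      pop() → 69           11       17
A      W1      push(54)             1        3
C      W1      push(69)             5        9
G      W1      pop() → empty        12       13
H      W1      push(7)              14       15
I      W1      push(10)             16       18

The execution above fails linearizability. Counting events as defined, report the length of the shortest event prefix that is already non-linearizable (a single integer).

13

events 1..12 are still linearizable — one witness is A, B, D, C, E:
after step 1 (A push(54)): stack <54>
after step 2 (B pop() → 54): stack <>
after step 3 (D pop() → empty): stack <>
after step 4 (C push(69)): stack <69>
after step 5 (E push(95)): stack <69,95>
with event 13 included (G responding at time 13), all real-time-consistent orders fail
every completion of the 1 pending operation (F) was checked; none linearizes
for example A, B, C, D, E, G (pending dropped) fails at step 4: D pop() → empty is not legal there
for example A, B, D, C, E, G (pending dropped) fails at step 6: G pop() → empty is not legal there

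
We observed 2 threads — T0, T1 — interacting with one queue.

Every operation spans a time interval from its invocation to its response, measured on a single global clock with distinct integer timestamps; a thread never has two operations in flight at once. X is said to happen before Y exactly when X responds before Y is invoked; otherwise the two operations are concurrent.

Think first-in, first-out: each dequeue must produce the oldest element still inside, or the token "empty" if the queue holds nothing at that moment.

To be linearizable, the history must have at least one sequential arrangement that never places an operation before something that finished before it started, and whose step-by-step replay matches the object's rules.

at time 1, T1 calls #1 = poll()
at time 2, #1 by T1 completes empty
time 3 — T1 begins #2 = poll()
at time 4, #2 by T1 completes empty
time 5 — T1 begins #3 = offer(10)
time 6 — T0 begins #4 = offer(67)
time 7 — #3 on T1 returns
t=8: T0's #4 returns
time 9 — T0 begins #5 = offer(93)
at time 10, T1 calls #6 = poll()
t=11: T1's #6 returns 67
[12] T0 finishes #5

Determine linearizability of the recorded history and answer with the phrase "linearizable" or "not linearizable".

a witness: #1, #2, #4, #3, #5, #6
1. #1 poll() → empty, leaving queue <>
2. #2 poll() → empty, leaving queue <>
3. #4 offer(67), leaving queue <67>
4. #3 offer(10), leaving queue <67,10>
5. #5 offer(93), leaving queue <67,10,93>
6. #6 poll() → 67, leaving queue <10,93>

linearizable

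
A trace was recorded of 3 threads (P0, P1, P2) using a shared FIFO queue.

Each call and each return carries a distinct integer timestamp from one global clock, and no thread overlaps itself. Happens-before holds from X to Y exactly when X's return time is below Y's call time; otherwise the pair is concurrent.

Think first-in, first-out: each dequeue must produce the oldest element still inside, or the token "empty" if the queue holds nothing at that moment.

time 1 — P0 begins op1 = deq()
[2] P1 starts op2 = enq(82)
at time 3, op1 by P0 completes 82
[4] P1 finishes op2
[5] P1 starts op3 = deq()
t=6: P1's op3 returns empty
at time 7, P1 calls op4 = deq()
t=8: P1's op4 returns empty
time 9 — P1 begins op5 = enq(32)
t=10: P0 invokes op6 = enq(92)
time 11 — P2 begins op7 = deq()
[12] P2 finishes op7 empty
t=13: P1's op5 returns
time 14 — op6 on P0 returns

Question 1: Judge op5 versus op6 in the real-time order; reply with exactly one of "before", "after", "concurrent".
Answer: concurrent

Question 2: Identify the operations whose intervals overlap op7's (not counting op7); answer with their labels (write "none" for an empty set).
Answer: op5, op6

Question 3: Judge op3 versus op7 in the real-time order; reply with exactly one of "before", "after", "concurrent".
Answer: before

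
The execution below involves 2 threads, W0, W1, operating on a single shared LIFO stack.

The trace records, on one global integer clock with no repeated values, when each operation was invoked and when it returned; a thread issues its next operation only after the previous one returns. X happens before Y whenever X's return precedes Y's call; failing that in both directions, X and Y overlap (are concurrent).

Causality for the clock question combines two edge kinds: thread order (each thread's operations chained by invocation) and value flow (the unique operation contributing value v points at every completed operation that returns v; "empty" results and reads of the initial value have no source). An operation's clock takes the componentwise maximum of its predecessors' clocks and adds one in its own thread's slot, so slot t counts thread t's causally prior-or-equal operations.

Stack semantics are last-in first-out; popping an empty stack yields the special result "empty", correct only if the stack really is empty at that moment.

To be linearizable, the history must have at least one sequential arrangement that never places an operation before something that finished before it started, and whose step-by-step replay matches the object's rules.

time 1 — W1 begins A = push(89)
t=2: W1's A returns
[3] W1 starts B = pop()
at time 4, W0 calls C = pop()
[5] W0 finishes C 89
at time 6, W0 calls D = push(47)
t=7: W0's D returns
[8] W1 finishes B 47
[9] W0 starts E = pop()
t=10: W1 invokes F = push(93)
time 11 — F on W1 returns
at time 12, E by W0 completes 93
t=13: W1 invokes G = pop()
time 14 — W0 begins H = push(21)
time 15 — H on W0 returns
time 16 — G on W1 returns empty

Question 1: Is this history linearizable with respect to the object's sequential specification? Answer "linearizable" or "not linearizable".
a witness: A, C, D, B, F, E, G, H
step 1: A push(89) — stack <89>
step 2: C pop() → 89 — stack <>
step 3: D push(47) — stack <47>
step 4: B pop() → 47 — stack <>
step 5: F push(93) — stack <93>
step 6: E pop() → 93 — stack <>
step 7: G pop() → empty — stack <>
step 8: H push(21) — stack <21>

linearizable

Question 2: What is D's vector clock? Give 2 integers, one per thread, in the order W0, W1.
no predecessors for A (invoked 1): W1 increments from zero → (0, 1)
from VC(A)=(0, 1), C (invoked 4) maxes components and bumps W0 → (1, 1)
from VC(C)=(1, 1), D (invoked 6) maxes components and bumps W0 → (2, 1)
from VC(A)=(0, 1), VC(D)=(2, 1), B (invoked 3) maxes components and bumps W1 → (2, 2)
from VC(B)=(2, 2), F (invoked 10) maxes components and bumps W1 → (2, 3)
from VC(F)=(2, 3), G (invoked 13) maxes components and bumps W1 → (2, 4)
from VC(D)=(2, 1), VC(F)=(2, 3), E (invoked 9) maxes components and bumps W0 → (3, 3)
from VC(E)=(3, 3), H (invoked 14) maxes components and bumps W0 → (4, 3)
target: VC(D) = (2, 1)

(2, 1)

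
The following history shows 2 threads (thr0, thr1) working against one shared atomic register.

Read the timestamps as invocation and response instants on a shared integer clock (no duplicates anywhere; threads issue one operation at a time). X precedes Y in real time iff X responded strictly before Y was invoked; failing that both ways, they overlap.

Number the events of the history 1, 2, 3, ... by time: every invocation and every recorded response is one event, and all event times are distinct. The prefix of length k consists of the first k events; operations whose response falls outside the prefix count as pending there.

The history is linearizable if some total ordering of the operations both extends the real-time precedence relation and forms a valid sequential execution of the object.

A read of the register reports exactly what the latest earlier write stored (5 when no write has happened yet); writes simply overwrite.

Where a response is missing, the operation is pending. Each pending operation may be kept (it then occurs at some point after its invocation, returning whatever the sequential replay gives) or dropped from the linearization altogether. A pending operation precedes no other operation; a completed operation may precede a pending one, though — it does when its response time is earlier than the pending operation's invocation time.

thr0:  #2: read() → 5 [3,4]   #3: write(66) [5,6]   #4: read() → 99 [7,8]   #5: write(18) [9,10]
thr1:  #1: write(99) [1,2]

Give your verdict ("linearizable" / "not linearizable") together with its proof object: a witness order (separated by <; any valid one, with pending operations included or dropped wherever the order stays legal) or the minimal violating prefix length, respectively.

cut after 3 events: linearizable; cut after 4 events (#2 responds, time 4): not linearizable
the sole real-time-consistent order of 2 completed operations fails the atomic register replay
one such order, #1, #2, breaks at step 2 where #2 read() → 5 is illegal

not linearizable — minimal violating prefix: 4 events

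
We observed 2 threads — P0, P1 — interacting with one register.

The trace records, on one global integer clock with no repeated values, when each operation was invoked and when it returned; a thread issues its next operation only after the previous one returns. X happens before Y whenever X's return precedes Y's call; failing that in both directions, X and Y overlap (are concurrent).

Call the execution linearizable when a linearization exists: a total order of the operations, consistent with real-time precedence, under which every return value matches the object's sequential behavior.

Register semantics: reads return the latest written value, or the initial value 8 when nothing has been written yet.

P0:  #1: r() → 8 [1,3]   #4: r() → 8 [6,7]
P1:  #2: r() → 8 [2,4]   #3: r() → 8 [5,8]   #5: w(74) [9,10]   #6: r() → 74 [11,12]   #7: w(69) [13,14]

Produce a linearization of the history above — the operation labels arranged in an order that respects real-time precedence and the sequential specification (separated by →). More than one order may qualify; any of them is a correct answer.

1. #1 r() → 8, leaving value 8
2. #2 r() → 8, leaving value 8
3. #3 r() → 8, leaving value 8
4. #4 r() → 8, leaving value 8
5. #5 w(74), leaving value 74
6. #6 r() → 74, leaving value 74
7. #7 w(69), leaving value 69

#1 → #2 → #3 → #4 → #5 → #6 → #7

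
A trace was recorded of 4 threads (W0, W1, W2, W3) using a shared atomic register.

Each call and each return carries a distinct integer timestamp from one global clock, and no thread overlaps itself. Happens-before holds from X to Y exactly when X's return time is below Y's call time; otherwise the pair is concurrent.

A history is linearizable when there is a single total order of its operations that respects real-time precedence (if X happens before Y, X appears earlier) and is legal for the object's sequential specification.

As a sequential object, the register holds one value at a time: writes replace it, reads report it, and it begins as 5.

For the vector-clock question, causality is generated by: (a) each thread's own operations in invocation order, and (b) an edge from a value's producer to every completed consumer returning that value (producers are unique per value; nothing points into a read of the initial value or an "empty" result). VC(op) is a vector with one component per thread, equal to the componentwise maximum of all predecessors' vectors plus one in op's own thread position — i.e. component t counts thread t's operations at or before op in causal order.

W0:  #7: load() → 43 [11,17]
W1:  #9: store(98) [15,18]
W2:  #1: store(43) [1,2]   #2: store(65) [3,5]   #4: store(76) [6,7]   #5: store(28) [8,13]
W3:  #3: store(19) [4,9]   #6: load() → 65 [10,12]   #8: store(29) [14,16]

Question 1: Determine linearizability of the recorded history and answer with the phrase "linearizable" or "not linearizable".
events 1..11 are fine; event 12 — the response of #6 at time 12 — makes the prefix non-linearizable
every one of the 3 real-time-consistent orders over 5 completed atomic register ops fails the sequential spec
no completion choice of the 2 pending operations (#5, #7) rescues it — every subset was tried
sample order #1, #2, #3, #4, #6 (pending dropped) stalls at step 5 — #6 load() → 65 has no legal effect
sample order #1, #2, #4, #3, #6 (pending dropped) stalls at step 5 — #6 load() → 65 has no legal effect

not linearizable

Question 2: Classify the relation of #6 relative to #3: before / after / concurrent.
#6 spans [10,12], #3 spans [4,9]
resp(#3)=9 < inv(#6)=10

after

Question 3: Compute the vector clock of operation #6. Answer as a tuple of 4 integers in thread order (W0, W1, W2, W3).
no predecessors for #3 (invoked 4): W3 increments from zero → (0, 0, 0, 1)
no predecessors for #1 (invoked 1): W2 increments from zero → (0, 0, 1, 0)
no predecessors for #9 (invoked 15): W1 increments from zero → (0, 1, 0, 0)
#2 (invocation 3): componentwise max over VC(#1)=(0, 0, 1, 0), +1 at W2, giving (0, 0, 2, 0)
#7 (invocation 11): componentwise max over VC(#1)=(0, 0, 1, 0), +1 at W0, giving (1, 0, 1, 0)
#4 (invocation 6): componentwise max over VC(#2)=(0, 0, 2, 0), +1 at W2, giving (0, 0, 3, 0)
#6 (invocation 10): componentwise max over VC(#2)=(0, 0, 2, 0), VC(#3)=(0, 0, 0, 1), +1 at W3, giving (0, 0, 2, 2)
#5 (invocation 8): componentwise max over VC(#4)=(0, 0, 3, 0), +1 at W2, giving (0, 0, 4, 0)
#8 (invocation 14): componentwise max over VC(#6)=(0, 0, 2, 2), +1 at W3, giving (0, 0, 2, 3)
target: VC(#6) = (0, 0, 2, 2)

(0, 0, 2, 2)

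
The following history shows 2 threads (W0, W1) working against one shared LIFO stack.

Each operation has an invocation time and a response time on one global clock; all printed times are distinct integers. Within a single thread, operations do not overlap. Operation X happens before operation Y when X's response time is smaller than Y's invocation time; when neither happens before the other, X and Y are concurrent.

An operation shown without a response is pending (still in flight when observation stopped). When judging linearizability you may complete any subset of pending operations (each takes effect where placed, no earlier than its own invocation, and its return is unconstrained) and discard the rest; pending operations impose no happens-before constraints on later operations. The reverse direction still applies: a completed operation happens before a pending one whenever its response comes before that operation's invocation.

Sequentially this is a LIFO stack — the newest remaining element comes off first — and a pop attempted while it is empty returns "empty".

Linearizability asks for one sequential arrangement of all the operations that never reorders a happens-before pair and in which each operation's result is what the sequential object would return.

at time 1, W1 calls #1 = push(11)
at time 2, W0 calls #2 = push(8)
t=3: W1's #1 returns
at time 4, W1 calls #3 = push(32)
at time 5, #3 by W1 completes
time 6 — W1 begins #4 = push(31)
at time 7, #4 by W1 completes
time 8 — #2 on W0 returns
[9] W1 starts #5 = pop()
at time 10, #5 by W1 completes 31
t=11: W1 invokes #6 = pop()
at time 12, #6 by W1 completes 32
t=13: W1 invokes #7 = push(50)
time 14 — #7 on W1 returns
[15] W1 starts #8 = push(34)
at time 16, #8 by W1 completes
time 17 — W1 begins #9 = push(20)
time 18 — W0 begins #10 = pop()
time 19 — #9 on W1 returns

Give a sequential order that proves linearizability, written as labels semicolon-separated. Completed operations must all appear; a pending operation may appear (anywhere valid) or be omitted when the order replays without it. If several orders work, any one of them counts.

#1; #2; #3; #4; #5; #6; #7; #8; #9

step 1: #1 push(11) — stack <11>
step 2: #2 push(8) — stack <11,8>
step 3: #3 push(32) — stack <11,8,32>
step 4: #4 push(31) — stack <11,8,32,31>
step 5: #5 pop() → 31 — stack <11,8,32>
step 6: #6 pop() → 32 — stack <11,8>
step 7: #7 push(50) — stack <11,8,50>
step 8: #8 push(34) — stack <11,8,50,34>
step 9: #9 push(20) — stack <11,8,50,34,20>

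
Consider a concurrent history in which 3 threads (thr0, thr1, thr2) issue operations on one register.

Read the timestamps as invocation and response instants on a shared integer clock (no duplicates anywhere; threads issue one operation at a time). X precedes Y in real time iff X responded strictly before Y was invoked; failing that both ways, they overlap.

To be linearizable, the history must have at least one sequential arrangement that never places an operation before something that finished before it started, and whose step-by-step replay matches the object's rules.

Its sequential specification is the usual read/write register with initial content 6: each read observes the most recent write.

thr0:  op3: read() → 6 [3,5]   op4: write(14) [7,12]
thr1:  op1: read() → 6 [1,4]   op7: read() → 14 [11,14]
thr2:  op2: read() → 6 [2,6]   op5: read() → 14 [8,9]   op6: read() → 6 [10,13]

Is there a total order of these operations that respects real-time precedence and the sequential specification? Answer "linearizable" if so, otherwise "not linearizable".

not linearizable

events 1..12 are fine; event 13 — the response of op6 at time 13 — makes the prefix non-linearizable
6 completed operations, 18 real-time-consistent orders — every register replay fails
no escape via the 1 pending operation (op7): every completion choice fails
for example op1, op2, op3, op4, op5, op6 (pending dropped) fails at step 6: op6 read() → 6 is not legal there
for example op1, op2, op3, op5, op4, op6 (pending dropped) fails at step 4: op5 read() → 14 is not legal there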